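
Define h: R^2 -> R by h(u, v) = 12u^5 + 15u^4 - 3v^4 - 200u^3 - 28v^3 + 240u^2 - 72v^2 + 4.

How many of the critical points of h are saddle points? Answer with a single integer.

6

h separates as a function of u plus a function of v, so ∇h=0 decouples.
∂h/∂u = 60u(u - 2)(u - 1)(u + 4) = 0 at u ∈ {-4, 0, 1, 2}; ∂h/∂v = -12v(v + 3)(v + 4) = 0 at v ∈ {-4, -3, 0}.
The Hessian is diagonal: diag(h_uu, h_vv). Second derivatives: h_uu(-4)=-7200, h_uu(0)=480, h_uu(1)=-300, h_uu(2)=720; h_vv(-4)=-48, h_vv(-3)=36, h_vv(0)=-144.
Saddle points occur where the two diagonal entries have opposite signs: (-4, -3), (0, -4), (0, 0), (1, -3), (2, -4), (2, 0). Count: 6.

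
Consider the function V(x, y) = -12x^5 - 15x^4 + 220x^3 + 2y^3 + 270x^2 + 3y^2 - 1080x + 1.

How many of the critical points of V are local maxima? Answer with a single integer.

V separates as a function of x plus a function of y, so ∇V=0 decouples.
∂V/∂x = -60(x - 3)(x - 1)(x + 2)(x + 3) = 0 at x ∈ {-3, -2, 1, 3}; ∂V/∂y = 6y(y + 1) = 0 at y ∈ {-1, 0}.
The Hessian is diagonal: diag(V_xx, V_yy). Second derivatives: V_xx(-3)=1440, V_xx(-2)=-900, V_xx(1)=1440, V_xx(3)=-3600; V_yy(-1)=-6, V_yy(0)=6.
Local maxima occur where both diagonal entries negative: (-2, -1), (3, -1). Count: 2.

2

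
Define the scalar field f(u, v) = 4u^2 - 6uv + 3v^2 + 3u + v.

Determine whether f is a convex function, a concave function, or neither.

convex

f is quadratic, so its Hessian is the constant matrix H = [[8, -6], [-6, 6]].
det(H) = 12, tr(H) = 14.
det(H) > 0 and tr(H) > 0, so H is positive definite everywhere: convex.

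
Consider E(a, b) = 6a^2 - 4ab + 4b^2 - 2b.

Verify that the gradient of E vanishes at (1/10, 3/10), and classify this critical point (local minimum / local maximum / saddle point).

∇E = (12a - 4b, -4a + 8b - 2); substituting (1/10, 3/10) gives ∇E = (0, 0), so (1/10, 3/10) is indeed a critical point.
The Hessian of E is constant: H = [[12, -4], [-4, 8]].
det(H) = 12·8 − (-4)² = 80.
det(H) > 0 and tr(H) = 20 > 0, so H is positive definite and the point is a local minimum.

local minimum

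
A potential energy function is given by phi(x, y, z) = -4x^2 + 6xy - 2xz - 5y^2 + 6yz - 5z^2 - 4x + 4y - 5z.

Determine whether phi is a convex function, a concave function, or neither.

concave

phi is quadratic, so its Hessian is the constant matrix H = [[-8, 6, -2], [6, -10, 6], [-2, 6, -10]].
Leading principal minors: -8, 44, -256.
Signs alternate −, +, − ⇒ H ≺ 0 ⇒ concave.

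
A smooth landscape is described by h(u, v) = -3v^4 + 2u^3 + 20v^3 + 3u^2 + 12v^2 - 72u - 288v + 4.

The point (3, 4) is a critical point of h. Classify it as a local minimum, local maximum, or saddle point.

saddle point

The mixed partial ∂²h/∂u∂v is 0, so the Hessian at any point is diag(h_uu, h_vv) = diag(6(2u + 1), 12(-3v^2 + 10v + 2)).
At (3, 4): H = diag(42, -72).
The eigenvalues have opposite signs, so H is indefinite: a saddle point.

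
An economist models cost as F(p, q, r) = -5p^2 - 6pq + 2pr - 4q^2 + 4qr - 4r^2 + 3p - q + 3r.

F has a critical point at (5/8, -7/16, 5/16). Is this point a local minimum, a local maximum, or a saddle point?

local maximum

The Hessian is constant: H = [[-10, -6, 2], [-6, -8, 4], [2, 4, -8]].
Leading principal minors: Δ₁ = -10, Δ₂ = 44, Δ₃ = -256.
The minors alternate sign starting negative (−, +, −), so H is negative definite: a local maximum.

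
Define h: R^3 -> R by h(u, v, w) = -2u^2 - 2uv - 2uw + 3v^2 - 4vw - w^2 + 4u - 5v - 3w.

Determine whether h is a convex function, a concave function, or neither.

neither

h is quadratic, so its Hessian is the constant matrix H = [[-4, -2, -2], [-2, 6, -4], [-2, -4, -2]].
Leading principal minors: -4, -28, 64.
Neither pattern holds ⇒ H is indefinite ⇒ neither convex nor concave.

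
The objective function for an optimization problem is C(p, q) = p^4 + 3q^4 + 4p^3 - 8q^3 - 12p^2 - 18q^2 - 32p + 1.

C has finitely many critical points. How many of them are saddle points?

4

C separates as a function of p plus a function of q, so ∇C=0 decouples.
∂C/∂p = 4(p - 2)(p + 1)(p + 4) = 0 at p ∈ {-4, -1, 2}; ∂C/∂q = 12q(q - 3)(q + 1) = 0 at q ∈ {-1, 0, 3}.
The Hessian is diagonal: diag(C_pp, C_qq). Second derivatives: C_pp(-4)=72, C_pp(-1)=-36, C_pp(2)=72; C_qq(-1)=48, C_qq(0)=-36, C_qq(3)=144.
Saddle points occur where the two diagonal entries have opposite signs: (-4, 0), (-1, -1), (-1, 3), (2, 0). Count: 4.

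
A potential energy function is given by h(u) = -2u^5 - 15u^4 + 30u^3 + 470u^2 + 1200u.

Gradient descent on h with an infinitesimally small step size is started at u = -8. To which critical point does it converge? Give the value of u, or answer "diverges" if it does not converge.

h'(u) = -10(u - 4)(u + 2)(u + 3)(u + 5), so h'(-8) = -10800.
Gradient descent moves in the -h' direction, i.e. u is increasing.
The nearest critical point in that direction is u = -5, where h'' = 540 > 0 (a local minimum). The iterate converges there.

-5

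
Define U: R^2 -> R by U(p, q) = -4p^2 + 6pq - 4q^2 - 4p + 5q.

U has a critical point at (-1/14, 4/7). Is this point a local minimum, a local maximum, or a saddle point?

local maximum

The Hessian of U is constant: H = [[-8, 6], [6, -8]].
det(H) = (-8)·(-8) − 6² = 28.
det(H) > 0 and tr(H) = -16 < 0, so H is negative definite and the point is a local maximum.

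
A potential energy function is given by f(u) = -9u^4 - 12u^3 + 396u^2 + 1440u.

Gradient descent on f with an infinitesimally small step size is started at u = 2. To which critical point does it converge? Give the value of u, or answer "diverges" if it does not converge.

-2

f'(u) = -36(u - 5)(u + 2)(u + 4), so f'(2) = 2592.
Gradient descent moves in the -f' direction, i.e. u is decreasing.
The nearest critical point in that direction is u = -2, where f'' = 504 > 0 (a local minimum). The iterate converges there.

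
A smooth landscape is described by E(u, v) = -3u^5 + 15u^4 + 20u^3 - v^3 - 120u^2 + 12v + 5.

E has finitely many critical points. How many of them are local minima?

2

E separates as a function of u plus a function of v, so ∇E=0 decouples.
∂E/∂u = -15u(u - 4)(u - 2)(u + 2) = 0 at u ∈ {-2, 0, 2, 4}; ∂E/∂v = -3(v - 2)(v + 2) = 0 at v ∈ {-2, 2}.
The Hessian is diagonal: diag(E_uu, E_vv). Second derivatives: E_uu(-2)=720, E_uu(0)=-240, E_uu(2)=240, E_uu(4)=-720; E_vv(-2)=12, E_vv(2)=-12.
Local minima occur where both diagonal entries positive: (-2, -2), (2, -2). Count: 2.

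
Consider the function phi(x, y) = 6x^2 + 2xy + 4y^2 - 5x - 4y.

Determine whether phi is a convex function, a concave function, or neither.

phi is quadratic, so its Hessian is the constant matrix H = [[12, 2], [2, 8]].
det(H) = 92, tr(H) = 20.
det(H) > 0 and tr(H) > 0, so H is positive definite everywhere: convex.

convex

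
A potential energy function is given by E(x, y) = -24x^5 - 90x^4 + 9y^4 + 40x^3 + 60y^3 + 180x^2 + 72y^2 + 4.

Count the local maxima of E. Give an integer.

E separates as a function of x plus a function of y, so ∇E=0 decouples.
∂E/∂x = -120x(x - 1)(x + 1)(x + 3) = 0 at x ∈ {-3, -1, 0, 1}; ∂E/∂y = 36y(y + 1)(y + 4) = 0 at y ∈ {-4, -1, 0}.
The Hessian is diagonal: diag(E_xx, E_yy). Second derivatives: E_xx(-3)=2880, E_xx(-1)=-480, E_xx(0)=360, E_xx(1)=-960; E_yy(-4)=432, E_yy(-1)=-108, E_yy(0)=144.
Local maxima occur where both diagonal entries negative: (-1, -1), (1, -1). Count: 2.

2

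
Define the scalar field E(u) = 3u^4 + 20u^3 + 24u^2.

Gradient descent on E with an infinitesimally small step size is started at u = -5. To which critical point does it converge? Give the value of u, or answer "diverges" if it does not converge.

-4

E'(u) = 12u(u + 1)(u + 4), so E'(-5) = -240.
Gradient descent moves in the -E' direction, i.e. u is increasing.
The nearest critical point in that direction is u = -4, where E'' = 144 > 0 (a local minimum). The iterate converges there.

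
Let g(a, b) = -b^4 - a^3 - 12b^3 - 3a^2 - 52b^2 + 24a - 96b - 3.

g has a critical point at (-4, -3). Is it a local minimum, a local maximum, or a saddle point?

The mixed partial ∂²g/∂a∂b is 0, so the Hessian at any point is diag(g_aa, g_bb) = diag(-6(a + 1), -4(3b^2 + 18b + 26)).
At (-4, -3): H = diag(18, 4).
Both eigenvalues are positive, so H is positive definite: a local minimum.

local minimum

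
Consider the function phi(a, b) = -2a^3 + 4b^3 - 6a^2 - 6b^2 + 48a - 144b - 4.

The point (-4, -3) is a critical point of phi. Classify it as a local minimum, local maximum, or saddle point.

The mixed partial ∂²phi/∂a∂b is 0, so the Hessian at any point is diag(phi_aa, phi_bb) = diag(-12(a + 1), 12(2b - 1)).
At (-4, -3): H = diag(36, -84).
The eigenvalues have opposite signs, so H is indefinite: a saddle point.

saddle point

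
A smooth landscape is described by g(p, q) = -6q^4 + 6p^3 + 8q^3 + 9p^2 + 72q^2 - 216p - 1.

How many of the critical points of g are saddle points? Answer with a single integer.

g separates as a function of p plus a function of q, so ∇g=0 decouples.
∂g/∂p = 18(p - 3)(p + 4) = 0 at p ∈ {-4, 3}; ∂g/∂q = -24q(q - 3)(q + 2) = 0 at q ∈ {-2, 0, 3}.
The Hessian is diagonal: diag(g_pp, g_qq). Second derivatives: g_pp(-4)=-126, g_pp(3)=126; g_qq(-2)=-240, g_qq(0)=144, g_qq(3)=-360.
Saddle points occur where the two diagonal entries have opposite signs: (-4, 0), (3, -2), (3, 3). Count: 3.

3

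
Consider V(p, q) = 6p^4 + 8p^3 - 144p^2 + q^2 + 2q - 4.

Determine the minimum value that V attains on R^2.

V(p,q) separates as A(p) + B(q) − 4, so its minimum is min A + min B − 4.
A'(p) = 24p(p - 3)(p + 4) vanishes at p ∈ {-4, 0, 3}; B'(q) = 2q + 2 vanishes at q ∈ {-1}.
Local minima of A (where A''>0): A(-4)=-1280, A(3)=-594. Local minima of B: B(-1)=-1.
So the global minimum of V is A(-4) + B(-1) − 4 = -1280 − 1 − 4 = -1285, attained at (-4, -1).

-1285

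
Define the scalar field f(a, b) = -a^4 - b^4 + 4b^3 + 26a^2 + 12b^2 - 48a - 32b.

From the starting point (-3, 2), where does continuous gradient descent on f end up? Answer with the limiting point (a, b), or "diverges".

(1, 1)

f is separable, so gradient descent decouples: a follows -∂f/∂a, b follows -∂f/∂b.
∂f/∂a = -4(a - 3)(a - 1)(a + 4); at a=-3 this is -96, so a increases.
∂f/∂b = -4(b - 4)(b - 1)(b + 2); at b=2 this is 32, so b decreases.
a converges to its nearest critical value 1 (a local min of the a-part); b converges to 1. The iterate converges to (1, 1).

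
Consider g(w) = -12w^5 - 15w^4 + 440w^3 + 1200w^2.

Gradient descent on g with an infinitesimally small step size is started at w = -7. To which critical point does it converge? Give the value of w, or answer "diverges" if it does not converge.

-4

g'(w) = -60w(w - 5)(w + 2)(w + 4), so g'(-7) = -75600.
Gradient descent moves in the -g' direction, i.e. w is increasing.
The nearest critical point in that direction is w = -4, where g'' = 4320 > 0 (a local minimum). The iterate converges there.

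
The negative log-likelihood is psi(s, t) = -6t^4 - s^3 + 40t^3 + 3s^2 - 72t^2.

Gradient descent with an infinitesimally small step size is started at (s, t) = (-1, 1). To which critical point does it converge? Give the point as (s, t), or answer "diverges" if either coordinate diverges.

(0, 2)

psi is separable, so gradient descent decouples: s follows -∂psi/∂s, t follows -∂psi/∂t.
∂psi/∂s = -3s(s - 2); at s=-1 this is -9, so s increases.
∂psi/∂t = -24t(t - 3)(t - 2); at t=1 this is -48, so t increases.
s converges to its nearest critical value 0 (a local min of the s-part); t converges to 2. The iterate converges to (0, 2).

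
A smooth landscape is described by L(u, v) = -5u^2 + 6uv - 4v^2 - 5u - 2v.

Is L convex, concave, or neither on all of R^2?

L is quadratic, so its Hessian is the constant matrix H = [[-10, 6], [6, -8]].
det(H) = 44, tr(H) = -18.
det(H) > 0 and tr(H) < 0, so H is negative definite everywhere: concave.

concave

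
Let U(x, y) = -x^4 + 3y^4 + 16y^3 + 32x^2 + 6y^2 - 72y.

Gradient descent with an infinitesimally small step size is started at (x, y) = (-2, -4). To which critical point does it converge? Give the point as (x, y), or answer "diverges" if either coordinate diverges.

U is separable, so gradient descent decouples: x follows -∂U/∂x, y follows -∂U/∂y.
∂U/∂x = -4x(x - 4)(x + 4); at x=-2 this is -96, so x increases.
∂U/∂y = 12(y - 1)(y + 2)(y + 3); at y=-4 this is -120, so y increases.
x converges to its nearest critical value 0 (a local min of the x-part); y converges to -3. The iterate converges to (0, -3).

(0, -3)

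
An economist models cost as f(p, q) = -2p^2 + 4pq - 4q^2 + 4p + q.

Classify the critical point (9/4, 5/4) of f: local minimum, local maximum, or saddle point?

The Hessian of f is constant: H = [[-4, 4], [4, -8]].
det(H) = (-4)·(-8) − 4² = 16.
det(H) > 0 and tr(H) = -12 < 0, so H is negative definite and the point is a local maximum.

local maximum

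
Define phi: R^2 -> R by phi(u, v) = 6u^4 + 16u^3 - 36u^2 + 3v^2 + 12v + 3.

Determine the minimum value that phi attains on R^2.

-279

phi(u,v) separates as P(u) + Q(v) + 3, so its minimum is min P + min Q + 3.
P'(u) = 24u(u - 1)(u + 3) vanishes at u ∈ {-3, 0, 1}; Q'(v) = 6v + 12 vanishes at v ∈ {-2}.
Local minima of P (where P''>0): P(-3)=-270, P(1)=-14. Local minima of Q: Q(-2)=-12.
So the global minimum of phi is P(-3) + Q(-2) + 3 = -270 − 12 + 3 = -279, attained at (-3, -2).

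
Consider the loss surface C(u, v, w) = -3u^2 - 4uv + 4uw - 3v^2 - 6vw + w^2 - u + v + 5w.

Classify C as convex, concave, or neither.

neither

C is quadratic, so its Hessian is the constant matrix H = [[-6, -4, 4], [-4, -6, -6], [4, -6, 2]].
Leading principal minors: -6, 20, 544.
Neither pattern holds ⇒ H is indefinite ⇒ neither convex nor concave.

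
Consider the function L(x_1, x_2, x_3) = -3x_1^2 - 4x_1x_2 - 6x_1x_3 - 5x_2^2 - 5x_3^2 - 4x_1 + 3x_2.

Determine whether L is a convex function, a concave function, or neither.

concave

L is quadratic, so its Hessian is the constant matrix H = [[-6, -4, -6], [-4, -10, 0], [-6, 0, -10]].
Leading principal minors: -6, 44, -80.
Signs alternate −, +, − ⇒ H ≺ 0 ⇒ concave.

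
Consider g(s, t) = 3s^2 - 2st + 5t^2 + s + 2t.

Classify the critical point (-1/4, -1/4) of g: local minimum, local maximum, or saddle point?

local minimum

The Hessian of g is constant: H = [[6, -2], [-2, 10]].
det(H) = 6·10 − (-2)² = 56.
det(H) > 0 and tr(H) = 16 > 0, so H is positive definite and the point is a local minimum.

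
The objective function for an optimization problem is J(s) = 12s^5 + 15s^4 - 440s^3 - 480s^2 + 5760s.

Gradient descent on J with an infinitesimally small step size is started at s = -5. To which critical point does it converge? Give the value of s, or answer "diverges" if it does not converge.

J'(s) = 60(s - 4)(s - 2)(s + 3)(s + 4), so J'(-5) = 7560.
Gradient descent moves in the -J' direction, i.e. s is decreasing.
There is no critical point below s=-5, and J' keeps the same sign, so the iterate runs off to −∞.

diverges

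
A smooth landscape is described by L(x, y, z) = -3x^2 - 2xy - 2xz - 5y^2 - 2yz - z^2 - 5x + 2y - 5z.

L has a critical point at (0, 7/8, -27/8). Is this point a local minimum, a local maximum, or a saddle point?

local maximum

The Hessian is constant: H = [[-6, -2, -2], [-2, -10, -2], [-2, -2, -2]].
Leading principal minors: Δ₁ = -6, Δ₂ = 56, Δ₃ = -64.
The minors alternate sign starting negative (−, +, −), so H is negative definite: a local maximum.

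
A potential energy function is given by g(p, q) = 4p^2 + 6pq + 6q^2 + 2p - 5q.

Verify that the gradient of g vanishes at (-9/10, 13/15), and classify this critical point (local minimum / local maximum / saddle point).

local minimum

∇g = (8p + 6q + 2, 6p + 12q - 5); substituting (-9/10, 13/15) gives ∇g = (0, 0), so (-9/10, 13/15) is indeed a critical point.
The Hessian of g is constant: H = [[8, 6], [6, 12]].
det(H) = 8·12 − 6² = 60.
det(H) > 0 and tr(H) = 20 > 0, so H is positive definite and the point is a local minimum.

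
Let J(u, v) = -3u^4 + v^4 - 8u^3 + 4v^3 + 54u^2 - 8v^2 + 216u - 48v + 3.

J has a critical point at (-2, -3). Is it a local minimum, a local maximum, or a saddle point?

The mixed partial ∂²J/∂u∂v is 0, so the Hessian at any point is diag(J_uu, J_vv) = diag(12(-3u^2 - 4u + 9), 4(3v^2 + 6v - 4)).
At (-2, -3): H = diag(60, 20).
Both eigenvalues are positive, so H is positive definite: a local minimum.

local minimum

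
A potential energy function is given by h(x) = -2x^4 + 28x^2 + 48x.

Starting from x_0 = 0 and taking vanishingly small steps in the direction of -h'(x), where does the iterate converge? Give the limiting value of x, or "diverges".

-1

h'(x) = -8(x - 3)(x + 1)(x + 2), so h'(0) = 48.
Gradient descent moves in the -h' direction, i.e. x is decreasing.
The nearest critical point in that direction is x = -1, where h'' = 32 > 0 (a local minimum). The iterate converges there.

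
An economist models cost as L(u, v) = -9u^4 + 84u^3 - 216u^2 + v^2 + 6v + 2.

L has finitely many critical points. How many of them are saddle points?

2

L separates as a function of u plus a function of v, so ∇L=0 decouples.
∂L/∂u = -36u(u - 4)(u - 3) = 0 at u ∈ {0, 3, 4}; ∂L/∂v = 2(v + 3) = 0 at v ∈ {-3}.
The Hessian is diagonal: diag(L_uu, L_vv). Second derivatives: L_uu(0)=-432, L_uu(3)=108, L_uu(4)=-144; L_vv(-3)=2.
Saddle points occur where the two diagonal entries have opposite signs: (0, -3), (4, -3). Count: 2.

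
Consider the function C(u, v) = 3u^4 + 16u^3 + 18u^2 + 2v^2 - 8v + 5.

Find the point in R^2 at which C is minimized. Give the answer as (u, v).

C(u,v) separates as P(u) + Q(v) + 5, so its minimum is min P + min Q + 5.
P'(u) = 12u(u + 1)(u + 3) vanishes at u ∈ {-3, -1, 0}; Q'(v) = 4v - 8 vanishes at v ∈ {2}.
Local minima of P (where P''>0): P(-3)=-27, P(0)=0. Local minima of Q: Q(2)=-8.
So the global minimum of C is P(-3) + Q(2) + 5 = -27 − 8 + 5 = -30, attained at (-3, 2).

(-3, 2)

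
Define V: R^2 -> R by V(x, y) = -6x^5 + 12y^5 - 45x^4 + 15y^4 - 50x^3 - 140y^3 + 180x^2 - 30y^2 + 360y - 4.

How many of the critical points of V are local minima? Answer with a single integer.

4

V separates as a function of x plus a function of y, so ∇V=0 decouples.
∂V/∂x = -30x(x - 1)(x + 3)(x + 4) = 0 at x ∈ {-4, -3, 0, 1}; ∂V/∂y = 60(y - 2)(y - 1)(y + 1)(y + 3) = 0 at y ∈ {-3, -1, 1, 2}.
The Hessian is diagonal: diag(V_xx, V_yy). Second derivatives: V_xx(-4)=600, V_xx(-3)=-360, V_xx(0)=360, V_xx(1)=-600; V_yy(-3)=-2400, V_yy(-1)=720, V_yy(1)=-480, V_yy(2)=900.
Local minima occur where both diagonal entries positive: (-4, -1), (-4, 2), (0, -1), (0, 2). Count: 4.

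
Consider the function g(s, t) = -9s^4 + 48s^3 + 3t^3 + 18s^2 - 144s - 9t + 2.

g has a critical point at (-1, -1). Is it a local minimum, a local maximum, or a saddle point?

local maximum

The mixed partial ∂²g/∂s∂t is 0, so the Hessian at any point is diag(g_ss, g_tt) = diag(36(-3s^2 + 8s + 1), 18t).
At (-1, -1): H = diag(-360, -18).
Both eigenvalues are negative, so H is negative definite: a local maximum.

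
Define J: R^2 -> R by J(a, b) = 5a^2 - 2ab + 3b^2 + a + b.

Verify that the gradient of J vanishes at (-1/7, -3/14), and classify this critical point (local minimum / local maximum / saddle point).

local minimum

∇J = (10a - 2b + 1, -2a + 6b + 1); substituting (-1/7, -3/14) gives ∇J = (0, 0), so (-1/7, -3/14) is indeed a critical point.
The Hessian of J is constant: H = [[10, -2], [-2, 6]].
det(H) = 10·6 − (-2)² = 56.
det(H) > 0 and tr(H) = 16 > 0, so H is positive definite and the point is a local minimum.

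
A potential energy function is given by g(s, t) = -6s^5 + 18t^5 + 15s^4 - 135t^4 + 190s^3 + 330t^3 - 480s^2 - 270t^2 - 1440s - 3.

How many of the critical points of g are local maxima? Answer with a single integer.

g separates as a function of s plus a function of t, so ∇g=0 decouples.
∂g/∂s = -30(s - 4)(s - 3)(s + 1)(s + 4) = 0 at s ∈ {-4, -1, 3, 4}; ∂g/∂t = 90t(t - 3)(t - 2)(t - 1) = 0 at t ∈ {0, 1, 2, 3}.
The Hessian is diagonal: diag(g_ss, g_tt). Second derivatives: g_ss(-4)=5040, g_ss(-1)=-1800, g_ss(3)=840, g_ss(4)=-1200; g_tt(0)=-540, g_tt(1)=180, g_tt(2)=-180, g_tt(3)=540.
Local maxima occur where both diagonal entries negative: (-1, 0), (-1, 2), (4, 0), (4, 2). Count: 4.

4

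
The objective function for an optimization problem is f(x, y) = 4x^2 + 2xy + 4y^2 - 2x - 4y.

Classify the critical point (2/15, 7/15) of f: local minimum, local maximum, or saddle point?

The Hessian of f is constant: H = [[8, 2], [2, 8]].
det(H) = 8·8 − 2² = 60.
det(H) > 0 and tr(H) = 16 > 0, so H is positive definite and the point is a local minimum.

local minimum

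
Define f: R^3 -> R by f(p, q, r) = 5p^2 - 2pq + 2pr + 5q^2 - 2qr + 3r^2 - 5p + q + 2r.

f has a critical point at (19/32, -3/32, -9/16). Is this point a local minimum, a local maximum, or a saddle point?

The Hessian is constant: H = [[10, -2, 2], [-2, 10, -2], [2, -2, 6]].
Leading principal minors: Δ₁ = 10, Δ₂ = 96, Δ₃ = 512.
All leading minors are positive, so H is positive definite: a local minimum.

local minimum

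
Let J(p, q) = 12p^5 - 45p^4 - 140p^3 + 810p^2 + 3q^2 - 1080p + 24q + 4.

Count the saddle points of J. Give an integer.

2

J separates as a function of p plus a function of q, so ∇J=0 decouples.
∂J/∂p = 60(p - 3)(p - 2)(p - 1)(p + 3) = 0 at p ∈ {-3, 1, 2, 3}; ∂J/∂q = 6(q + 4) = 0 at q ∈ {-4}.
The Hessian is diagonal: diag(J_pp, J_qq). Second derivatives: J_pp(-3)=-7200, J_pp(1)=480, J_pp(2)=-300, J_pp(3)=720; J_qq(-4)=6.
Saddle points occur where the two diagonal entries have opposite signs: (-3, -4), (2, -4). Count: 2.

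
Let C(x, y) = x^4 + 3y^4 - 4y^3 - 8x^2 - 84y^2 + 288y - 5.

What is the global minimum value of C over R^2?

-1493

C(x,y) separates as P(x) + Q(y) − 5, so its minimum is min P + min Q − 5.
P'(x) = 4x(x - 2)(x + 2) vanishes at x ∈ {-2, 0, 2}; Q'(y) = 12(y - 3)(y - 2)(y + 4) vanishes at y ∈ {-4, 2, 3}.
Local minima of P (where P''>0): P(-2)=-16, P(2)=-16. Local minima of Q: Q(-4)=-1472, Q(3)=243.
So the global minimum of C is P(-2) + Q(-4) − 5 = -16 − 1472 − 5 = -1493, attained at (-2, -4).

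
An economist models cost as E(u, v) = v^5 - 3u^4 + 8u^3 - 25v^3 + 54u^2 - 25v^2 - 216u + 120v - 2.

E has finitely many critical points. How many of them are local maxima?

4

E separates as a function of u plus a function of v, so ∇E=0 decouples.
∂E/∂u = -12(u - 3)(u - 2)(u + 3) = 0 at u ∈ {-3, 2, 3}; ∂E/∂v = 5(v - 4)(v - 1)(v + 2)(v + 3) = 0 at v ∈ {-3, -2, 1, 4}.
The Hessian is diagonal: diag(E_uu, E_vv). Second derivatives: E_uu(-3)=-360, E_uu(2)=60, E_uu(3)=-72; E_vv(-3)=-140, E_vv(-2)=90, E_vv(1)=-180, E_vv(4)=630.
Local maxima occur where both diagonal entries negative: (-3, -3), (-3, 1), (3, -3), (3, 1). Count: 4.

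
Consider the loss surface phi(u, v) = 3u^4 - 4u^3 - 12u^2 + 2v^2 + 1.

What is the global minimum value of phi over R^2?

phi(u,v) separates as P(u) + Q(v) + 1, so its minimum is min P + min Q + 1.
P'(u) = 12u(u - 2)(u + 1) vanishes at u ∈ {-1, 0, 2}; Q'(v) = 4v vanishes at v ∈ {0}.
Local minima of P (where P''>0): P(-1)=-5, P(2)=-32. Local minima of Q: Q(0)=0.
So the global minimum of phi is P(2) + Q(0) + 1 = -32 + 0 + 1 = -31, attained at (2, 0).

-31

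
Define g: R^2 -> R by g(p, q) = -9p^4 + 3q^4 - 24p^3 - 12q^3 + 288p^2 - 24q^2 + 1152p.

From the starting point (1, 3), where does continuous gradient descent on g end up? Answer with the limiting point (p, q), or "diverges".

g is separable, so gradient descent decouples: p follows -∂g/∂p, q follows -∂g/∂q.
∂g/∂p = -36(p - 4)(p + 2)(p + 4); at p=1 this is 1620, so p decreases.
∂g/∂q = 12q(q - 4)(q + 1); at q=3 this is -144, so q increases.
p converges to its nearest critical value -2 (a local min of the p-part); q converges to 4. The iterate converges to (-2, 4).

(-2, 4)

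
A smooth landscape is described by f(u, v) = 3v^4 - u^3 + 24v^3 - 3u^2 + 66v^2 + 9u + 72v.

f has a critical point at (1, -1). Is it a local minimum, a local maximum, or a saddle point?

The mixed partial ∂²f/∂u∂v is 0, so the Hessian at any point is diag(f_uu, f_vv) = diag(-6(u + 1), 12(3v^2 + 12v + 11)).
At (1, -1): H = diag(-12, 24).
The eigenvalues have opposite signs, so H is indefinite: a saddle point.

saddle point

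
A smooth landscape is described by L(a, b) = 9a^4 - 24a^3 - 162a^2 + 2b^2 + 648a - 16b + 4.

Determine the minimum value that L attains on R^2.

L(a,b) separates as P(a) + Q(b) + 4, so its minimum is min P + min Q + 4.
P'(a) = 36(a - 3)(a - 2)(a + 3) vanishes at a ∈ {-3, 2, 3}; Q'(b) = 4b - 16 vanishes at b ∈ {4}.
Local minima of P (where P''>0): P(-3)=-2025, P(3)=567. Local minima of Q: Q(4)=-32.
So the global minimum of L is P(-3) + Q(4) + 4 = -2025 − 32 + 4 = -2053, attained at (-3, 4).

-2053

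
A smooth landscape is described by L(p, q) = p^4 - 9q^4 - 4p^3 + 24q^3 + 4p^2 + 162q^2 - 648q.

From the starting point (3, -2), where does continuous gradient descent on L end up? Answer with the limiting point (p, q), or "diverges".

(2, 2)

L is separable, so gradient descent decouples: p follows -∂L/∂p, q follows -∂L/∂q.
∂L/∂p = 4p(p - 2)(p - 1); at p=3 this is 24, so p decreases.
∂L/∂q = -36(q - 3)(q - 2)(q + 3); at q=-2 this is -720, so q increases.
p converges to its nearest critical value 2 (a local min of the p-part); q converges to 2. The iterate converges to (2, 2).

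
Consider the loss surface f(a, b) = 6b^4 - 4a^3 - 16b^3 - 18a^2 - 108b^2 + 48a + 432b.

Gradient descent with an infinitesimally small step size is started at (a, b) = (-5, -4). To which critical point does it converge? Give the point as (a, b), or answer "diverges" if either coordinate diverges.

(-4, -3)

f is separable, so gradient descent decouples: a follows -∂f/∂a, b follows -∂f/∂b.
∂f/∂a = -12(a - 1)(a + 4); at a=-5 this is -72, so a increases.
∂f/∂b = 24(b - 3)(b - 2)(b + 3); at b=-4 this is -1008, so b increases.
a converges to its nearest critical value -4 (a local min of the a-part); b converges to -3. The iterate converges to (-4, -3).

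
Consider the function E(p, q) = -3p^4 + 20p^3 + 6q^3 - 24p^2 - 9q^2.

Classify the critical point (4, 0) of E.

The mixed partial ∂²E/∂p∂q is 0, so the Hessian at any point is diag(E_pp, E_qq) = diag(12(-3p^2 + 10p - 4), 18(2q - 1)).
At (4, 0): H = diag(-144, -18).
Both eigenvalues are negative, so H is negative definite: a local maximum.

local maximum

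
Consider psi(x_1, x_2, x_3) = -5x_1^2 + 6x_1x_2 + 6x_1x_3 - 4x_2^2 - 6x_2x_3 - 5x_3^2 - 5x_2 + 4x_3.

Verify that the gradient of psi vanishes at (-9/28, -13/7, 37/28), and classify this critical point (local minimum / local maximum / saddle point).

local maximum

∇psi = (-10x_1 + 6x_2 + 6x_3, 6x_1 - 8x_2 - 6x_3 - 5, 6x_1 - 6x_2 - 10x_3 + 4); substituting (-9/28, -13/7, 37/28) gives ∇psi = (0, 0, 0), so (-9/28, -13/7, 37/28) is indeed a critical point.
The Hessian is constant: H = [[-10, 6, 6], [6, -8, -6], [6, -6, -10]].
Leading principal minors: Δ₁ = -10, Δ₂ = 44, Δ₃ = -224.
The minors alternate sign starting negative (−, +, −), so H is negative definite: a local maximum.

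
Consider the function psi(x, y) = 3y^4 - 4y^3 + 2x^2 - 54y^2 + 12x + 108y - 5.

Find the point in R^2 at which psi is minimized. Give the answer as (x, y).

(-3, -3)

psi(x,y) separates as P(x) + Q(y) − 5, so its minimum is min P + min Q − 5.
P'(x) = 4x + 12 vanishes at x ∈ {-3}; Q'(y) = 12(y - 3)(y - 1)(y + 3) vanishes at y ∈ {-3, 1, 3}.
Local minima of P (where P''>0): P(-3)=-18. Local minima of Q: Q(-3)=-459, Q(3)=-27.
So the global minimum of psi is P(-3) + Q(-3) − 5 = -18 − 459 − 5 = -482, attained at (-3, -3).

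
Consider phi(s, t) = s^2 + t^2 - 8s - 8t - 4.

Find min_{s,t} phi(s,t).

phi(s,t) separates as P(s) + Q(t) − 4, so its minimum is min P + min Q − 4.
P'(s) = 2s - 8 vanishes at s ∈ {4}; Q'(t) = 2(t - 4) vanishes at t ∈ {4}.
Local minima of P (where P''>0): P(4)=-16. Local minima of Q: Q(4)=-16.
So the global minimum of phi is P(4) + Q(4) − 4 = -16 − 16 − 4 = -36, attained at (4, 4).

-36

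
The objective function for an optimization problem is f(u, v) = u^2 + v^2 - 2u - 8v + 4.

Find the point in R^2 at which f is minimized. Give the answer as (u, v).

(1, 4)

f(u,v) separates as P(u) + Q(v) + 4, so its minimum is min P + min Q + 4.
P'(u) = 2u - 2 vanishes at u ∈ {1}; Q'(v) = 2v - 8 vanishes at v ∈ {4}.
Local minima of P (where P''>0): P(1)=-1. Local minima of Q: Q(4)=-16.
So the global minimum of f is P(1) + Q(4) + 4 = -1 − 16 + 4 = -13, attained at (1, 4).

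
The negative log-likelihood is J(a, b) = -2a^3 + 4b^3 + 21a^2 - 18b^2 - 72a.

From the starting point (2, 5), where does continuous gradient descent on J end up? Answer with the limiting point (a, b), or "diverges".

(3, 3)

J is separable, so gradient descent decouples: a follows -∂J/∂a, b follows -∂J/∂b.
∂J/∂a = -6(a - 4)(a - 3); at a=2 this is -12, so a increases.
∂J/∂b = 12b(b - 3); at b=5 this is 120, so b decreases.
a converges to its nearest critical value 3 (a local min of the a-part); b converges to 3. The iterate converges to (3, 3).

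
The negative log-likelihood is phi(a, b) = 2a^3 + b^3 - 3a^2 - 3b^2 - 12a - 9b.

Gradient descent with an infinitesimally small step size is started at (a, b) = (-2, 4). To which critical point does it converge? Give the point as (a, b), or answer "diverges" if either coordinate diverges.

diverges

phi is separable, so gradient descent decouples: a follows -∂phi/∂a, b follows -∂phi/∂b.
∂phi/∂a = 6(a - 2)(a + 1); at a=-2 this is 24, so a decreases.
∂phi/∂b = 3(b - 3)(b + 1); at b=4 this is 15, so b decreases.
The a-coordinate has no critical point in that direction and runs off to infinity.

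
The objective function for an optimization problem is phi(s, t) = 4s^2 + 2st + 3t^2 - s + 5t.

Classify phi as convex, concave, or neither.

phi is quadratic, so its Hessian is the constant matrix H = [[8, 2], [2, 6]].
det(H) = 44, tr(H) = 14.
det(H) > 0 and tr(H) > 0, so H is positive definite everywhere: convex.

convex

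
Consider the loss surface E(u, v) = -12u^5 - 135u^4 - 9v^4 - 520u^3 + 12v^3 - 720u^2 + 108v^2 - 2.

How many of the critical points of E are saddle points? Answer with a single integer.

E separates as a function of u plus a function of v, so ∇E=0 decouples.
∂E/∂u = -60u(u + 2)(u + 3)(u + 4) = 0 at u ∈ {-4, -3, -2, 0}; ∂E/∂v = -36v(v - 3)(v + 2) = 0 at v ∈ {-2, 0, 3}.
The Hessian is diagonal: diag(E_uu, E_vv). Second derivatives: E_uu(-4)=480, E_uu(-3)=-180, E_uu(-2)=240, E_uu(0)=-1440; E_vv(-2)=-360, E_vv(0)=216, E_vv(3)=-540.
Saddle points occur where the two diagonal entries have opposite signs: (-4, -2), (-4, 3), (-3, 0), (-2, -2), (-2, 3), (0, 0). Count: 6.

6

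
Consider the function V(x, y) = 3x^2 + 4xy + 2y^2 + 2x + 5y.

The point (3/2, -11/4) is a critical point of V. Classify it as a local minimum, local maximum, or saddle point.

local minimum

The Hessian of V is constant: H = [[6, 4], [4, 4]].
det(H) = 6·4 − 4² = 8.
det(H) > 0 and tr(H) = 10 > 0, so H is positive definite and the point is a local minimum.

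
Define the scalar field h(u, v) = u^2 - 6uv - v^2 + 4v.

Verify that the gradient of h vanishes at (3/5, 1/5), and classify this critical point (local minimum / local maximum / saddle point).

∇h = (2u - 6v, -6u - 2v + 4); substituting (3/5, 1/5) gives ∇h = (0, 0), so (3/5, 1/5) is indeed a critical point.
The Hessian of h is constant: H = [[2, -6], [-6, -2]].
det(H) = 2·(-2) − (-6)² = -40.
Since det(H) < 0, H is indefinite and the critical point is a saddle point.

saddle point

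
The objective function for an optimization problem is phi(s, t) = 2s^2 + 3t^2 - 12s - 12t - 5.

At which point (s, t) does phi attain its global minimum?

(3, 2)

phi(s,t) separates as P(s) + Q(t) − 5, so its minimum is min P + min Q − 5.
P'(s) = 4s - 12 vanishes at s ∈ {3}; Q'(t) = 6(t - 2) vanishes at t ∈ {2}.
Local minima of P (where P''>0): P(3)=-18. Local minima of Q: Q(2)=-12.
So the global minimum of phi is P(3) + Q(2) − 5 = -18 − 12 − 5 = -35, attained at (3, 2).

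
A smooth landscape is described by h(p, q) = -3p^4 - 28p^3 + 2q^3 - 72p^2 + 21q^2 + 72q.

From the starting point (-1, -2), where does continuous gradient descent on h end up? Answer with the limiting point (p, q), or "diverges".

(-3, -3)

h is separable, so gradient descent decouples: p follows -∂h/∂p, q follows -∂h/∂q.
∂h/∂p = -12p(p + 3)(p + 4); at p=-1 this is 72, so p decreases.
∂h/∂q = 6(q + 3)(q + 4); at q=-2 this is 12, so q decreases.
p converges to its nearest critical value -3 (a local min of the p-part); q converges to -3. The iterate converges to (-3, -3).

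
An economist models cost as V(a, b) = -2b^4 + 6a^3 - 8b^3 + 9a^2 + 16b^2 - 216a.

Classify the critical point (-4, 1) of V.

The mixed partial ∂²V/∂a∂b is 0, so the Hessian at any point is diag(V_aa, V_bb) = diag(18(2a + 1), 8(-3b^2 - 6b + 4)).
At (-4, 1): H = diag(-126, -40).
Both eigenvalues are negative, so H is negative definite: a local maximum.

local maximum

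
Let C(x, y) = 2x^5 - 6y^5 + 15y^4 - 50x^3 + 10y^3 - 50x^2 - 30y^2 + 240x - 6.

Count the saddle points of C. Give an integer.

C separates as a function of x plus a function of y, so ∇C=0 decouples.
∂C/∂x = 10(x - 4)(x - 1)(x + 2)(x + 3) = 0 at x ∈ {-3, -2, 1, 4}; ∂C/∂y = -30y(y - 2)(y - 1)(y + 1) = 0 at y ∈ {-1, 0, 1, 2}.
The Hessian is diagonal: diag(C_xx, C_yy). Second derivatives: C_xx(-3)=-280, C_xx(-2)=180, C_xx(1)=-360, C_xx(4)=1260; C_yy(-1)=180, C_yy(0)=-60, C_yy(1)=60, C_yy(2)=-180.
Saddle points occur where the two diagonal entries have opposite signs: (-3, -1), (-3, 1), (-2, 0), (-2, 2), (1, -1), (1, 1), (4, 0), (4, 2). Count: 8.

8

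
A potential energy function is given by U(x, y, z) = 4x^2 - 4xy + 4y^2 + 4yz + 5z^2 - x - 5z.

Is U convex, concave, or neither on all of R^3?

U is quadratic, so its Hessian is the constant matrix H = [[8, -4, 0], [-4, 8, 4], [0, 4, 10]].
Leading principal minors: 8, 48, 352.
All positive ⇒ H ≻ 0 ⇒ convex.

convex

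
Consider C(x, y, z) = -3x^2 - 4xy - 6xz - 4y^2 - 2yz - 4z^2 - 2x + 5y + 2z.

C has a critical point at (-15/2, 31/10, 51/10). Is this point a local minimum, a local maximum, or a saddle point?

local maximum

The Hessian is constant: H = [[-6, -4, -6], [-4, -8, -2], [-6, -2, -8]].
Leading principal minors: Δ₁ = -6, Δ₂ = 32, Δ₃ = -40.
The minors alternate sign starting negative (−, +, −), so H is negative definite: a local maximum.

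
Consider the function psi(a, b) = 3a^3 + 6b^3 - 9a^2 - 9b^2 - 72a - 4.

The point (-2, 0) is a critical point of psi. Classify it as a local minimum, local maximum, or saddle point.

local maximum

The mixed partial ∂²psi/∂a∂b is 0, so the Hessian at any point is diag(psi_aa, psi_bb) = diag(18(a - 1), 18(2b - 1)).
At (-2, 0): H = diag(-54, -18).
Both eigenvalues are negative, so H is negative definite: a local maximum.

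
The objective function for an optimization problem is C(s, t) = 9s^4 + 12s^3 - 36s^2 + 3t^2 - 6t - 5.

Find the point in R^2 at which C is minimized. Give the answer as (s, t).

C(s,t) separates as P(s) + Q(t) − 5, so its minimum is min P + min Q − 5.
P'(s) = 36s(s - 1)(s + 2) vanishes at s ∈ {-2, 0, 1}; Q'(t) = 6(t - 1) vanishes at t ∈ {1}.
Local minima of P (where P''>0): P(-2)=-96, P(1)=-15. Local minima of Q: Q(1)=-3.
So the global minimum of C is P(-2) + Q(1) − 5 = -96 − 3 − 5 = -104, attained at (-2, 1).

(-2, 1)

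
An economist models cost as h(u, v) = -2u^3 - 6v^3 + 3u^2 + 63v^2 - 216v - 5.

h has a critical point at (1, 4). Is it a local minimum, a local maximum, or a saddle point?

The mixed partial ∂²h/∂u∂v is 0, so the Hessian at any point is diag(h_uu, h_vv) = diag(6(-2u + 1), 18(-2v + 7)).
At (1, 4): H = diag(-6, -18).
Both eigenvalues are negative, so H is negative definite: a local maximum.

local maximum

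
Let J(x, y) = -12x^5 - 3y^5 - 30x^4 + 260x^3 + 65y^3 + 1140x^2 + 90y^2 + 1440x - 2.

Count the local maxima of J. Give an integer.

4

J separates as a function of x plus a function of y, so ∇J=0 decouples.
∂J/∂x = -60(x - 4)(x + 1)(x + 2)(x + 3) = 0 at x ∈ {-3, -2, -1, 4}; ∂J/∂y = -15y(y - 4)(y + 1)(y + 3) = 0 at y ∈ {-3, -1, 0, 4}.
The Hessian is diagonal: diag(J_xx, J_yy). Second derivatives: J_xx(-3)=840, J_xx(-2)=-360, J_xx(-1)=600, J_xx(4)=-12600; J_yy(-3)=630, J_yy(-1)=-150, J_yy(0)=180, J_yy(4)=-2100.
Local maxima occur where both diagonal entries negative: (-2, -1), (-2, 4), (4, -1), (4, 4). Count: 4.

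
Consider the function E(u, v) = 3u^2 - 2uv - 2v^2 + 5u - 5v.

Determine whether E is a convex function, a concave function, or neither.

neither

E is quadratic, so its Hessian is the constant matrix H = [[6, -2], [-2, -4]].
det(H) = -28, tr(H) = 2.
det(H) < 0, so H is indefinite: neither convex nor concave.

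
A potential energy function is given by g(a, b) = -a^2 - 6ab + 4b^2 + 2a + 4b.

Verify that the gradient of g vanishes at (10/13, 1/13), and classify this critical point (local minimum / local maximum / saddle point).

∇g = (-2a - 6b + 2, -6a + 8b + 4); substituting (10/13, 1/13) gives ∇g = (0, 0), so (10/13, 1/13) is indeed a critical point.
The Hessian of g is constant: H = [[-2, -6], [-6, 8]].
det(H) = (-2)·8 − (-6)² = -52.
Since det(H) < 0, H is indefinite and the critical point is a saddle point.

saddle point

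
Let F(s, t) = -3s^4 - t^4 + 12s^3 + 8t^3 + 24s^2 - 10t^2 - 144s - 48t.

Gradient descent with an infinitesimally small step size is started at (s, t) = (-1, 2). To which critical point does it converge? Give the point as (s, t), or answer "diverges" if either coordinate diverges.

(2, 3)

F is separable, so gradient descent decouples: s follows -∂F/∂s, t follows -∂F/∂t.
∂F/∂s = -12(s - 3)(s - 2)(s + 2); at s=-1 this is -144, so s increases.
∂F/∂t = -4(t - 4)(t - 3)(t + 1); at t=2 this is -24, so t increases.
s converges to its nearest critical value 2 (a local min of the s-part); t converges to 3. The iterate converges to (2, 3).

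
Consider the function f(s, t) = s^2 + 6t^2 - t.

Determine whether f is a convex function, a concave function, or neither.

convex

f is quadratic, so its Hessian is the constant matrix H = [[2, 0], [0, 12]].
det(H) = 24, tr(H) = 14.
det(H) > 0 and tr(H) > 0, so H is positive definite everywhere: convex.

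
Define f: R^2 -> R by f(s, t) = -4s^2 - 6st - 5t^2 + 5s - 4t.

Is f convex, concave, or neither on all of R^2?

f is quadratic, so its Hessian is the constant matrix H = [[-8, -6], [-6, -10]].
det(H) = 44, tr(H) = -18.
det(H) > 0 and tr(H) < 0, so H is negative definite everywhere: concave.

concave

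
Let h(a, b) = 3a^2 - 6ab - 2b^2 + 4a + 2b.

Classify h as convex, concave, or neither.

h is quadratic, so its Hessian is the constant matrix H = [[6, -6], [-6, -4]].
det(H) = -60, tr(H) = 2.
det(H) < 0, so H is indefinite: neither convex nor concave.

neither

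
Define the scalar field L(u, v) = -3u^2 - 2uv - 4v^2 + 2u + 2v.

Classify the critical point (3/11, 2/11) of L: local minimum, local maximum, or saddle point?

local maximum

The Hessian of L is constant: H = [[-6, -2], [-2, -8]].
det(H) = (-6)·(-8) − (-2)² = 44.
det(H) > 0 and tr(H) = -14 < 0, so H is negative definite and the point is a local maximum.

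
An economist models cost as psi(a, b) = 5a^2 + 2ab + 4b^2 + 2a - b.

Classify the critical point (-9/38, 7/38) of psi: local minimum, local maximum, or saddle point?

local minimum

The Hessian of psi is constant: H = [[10, 2], [2, 8]].
det(H) = 10·8 − 2² = 76.
det(H) > 0 and tr(H) = 18 > 0, so H is positive definite and the point is a local minimum.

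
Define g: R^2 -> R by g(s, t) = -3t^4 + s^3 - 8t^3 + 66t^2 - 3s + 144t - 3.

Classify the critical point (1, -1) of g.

The mixed partial ∂²g/∂s∂t is 0, so the Hessian at any point is diag(g_ss, g_tt) = diag(6s, 12(-3t^2 - 4t + 11)).
At (1, -1): H = diag(6, 144).
Both eigenvalues are positive, so H is positive definite: a local minimum.

local minimum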